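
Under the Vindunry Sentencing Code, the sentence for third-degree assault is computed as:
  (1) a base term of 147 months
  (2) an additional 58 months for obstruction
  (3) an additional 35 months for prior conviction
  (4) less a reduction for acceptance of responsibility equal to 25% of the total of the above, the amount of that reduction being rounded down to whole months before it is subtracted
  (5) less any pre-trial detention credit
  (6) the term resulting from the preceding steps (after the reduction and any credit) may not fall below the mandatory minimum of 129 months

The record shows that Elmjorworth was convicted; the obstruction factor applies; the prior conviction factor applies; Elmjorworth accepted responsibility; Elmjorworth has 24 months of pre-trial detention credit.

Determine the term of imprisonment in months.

156 months

Obstruction enhancement: +58 months
Prior conviction enhancement: +35 months
Adjusted term: 147 months + 58 months + 35 months = 240 months
Acceptance of responsibility reduction: 25% of 240 months = 60 months (rounded down)
After reduction: 240 − 60 = 180 months
Less pre-trial detention credit: 180 months − 24 months = 156 months
Minimum 129 months: 156 months meets the minimum, no increase.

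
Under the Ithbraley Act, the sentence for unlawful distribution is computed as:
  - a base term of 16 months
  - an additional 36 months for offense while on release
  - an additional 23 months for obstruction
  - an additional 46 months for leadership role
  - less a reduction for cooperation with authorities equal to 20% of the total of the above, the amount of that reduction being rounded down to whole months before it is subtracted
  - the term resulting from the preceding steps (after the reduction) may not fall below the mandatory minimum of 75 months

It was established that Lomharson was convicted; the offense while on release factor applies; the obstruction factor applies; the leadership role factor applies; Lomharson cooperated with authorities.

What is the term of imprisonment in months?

Offense while on release enhancement: +36 months
Obstruction enhancement: +23 months
Leadership role enhancement: +46 months
Adjusted term: 16 months + 36 months + 23 months + 46 months = 121 months
Cooperation with authorities reduction: 20% of 121 months = 24 months (rounded down)
After reduction: 121 − 24 = 97 months
Minimum 75 months: 97 months meets the minimum, no increase.

97 months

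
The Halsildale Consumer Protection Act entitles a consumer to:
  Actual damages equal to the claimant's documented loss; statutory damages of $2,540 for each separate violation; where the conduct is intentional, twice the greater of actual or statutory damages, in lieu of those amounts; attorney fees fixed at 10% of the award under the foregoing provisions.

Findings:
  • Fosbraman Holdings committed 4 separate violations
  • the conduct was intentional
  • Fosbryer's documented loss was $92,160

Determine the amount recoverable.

$202,752

Statutory damages: 4 × $2,540 = $10,160
Greater of actual damages ($92,160) or statutory damages ($10,160): $92,160
Doubled: 2 × $92,160 = $184,320
Attorney fees: 10% of $184,320 = $18,432
Total recovery: $184,320 + $18,432 = $202,752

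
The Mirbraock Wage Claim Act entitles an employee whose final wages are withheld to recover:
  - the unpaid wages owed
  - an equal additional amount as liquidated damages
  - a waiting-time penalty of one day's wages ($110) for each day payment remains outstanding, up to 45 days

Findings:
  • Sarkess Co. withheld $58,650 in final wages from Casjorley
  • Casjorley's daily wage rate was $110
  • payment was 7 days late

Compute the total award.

Liquidated damages (equal amount): $58,650
Penalty days: min(7, 45) = 7
Waiting-time penalty: 7 × $110 = $770
Total award: $58,650 + $58,650 + $770 = $118,070

Total award: $118,070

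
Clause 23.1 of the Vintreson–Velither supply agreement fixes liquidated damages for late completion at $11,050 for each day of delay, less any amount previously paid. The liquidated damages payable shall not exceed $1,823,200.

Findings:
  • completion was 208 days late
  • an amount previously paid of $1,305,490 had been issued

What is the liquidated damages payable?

Per-day damages: 208 × $11,050 = $2,298,400
Less amount previously paid: $2,298,400 − $1,305,490 = $992,910
Cap at $1,823,200: $992,910 is within the cap, no reduction.

$992,910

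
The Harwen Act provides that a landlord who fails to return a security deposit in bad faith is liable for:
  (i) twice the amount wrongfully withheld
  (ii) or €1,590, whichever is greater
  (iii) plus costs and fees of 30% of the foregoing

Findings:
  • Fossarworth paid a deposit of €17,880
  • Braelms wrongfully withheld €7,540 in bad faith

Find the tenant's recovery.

Doubled: 2 × €7,540 = €15,080
Minimum €1,590: €15,080 meets the minimum, no increase.
Costs and fees: 30% of €15,080 = €4,524
Total recovery: €15,080 + €4,524 = €19,604

€19,604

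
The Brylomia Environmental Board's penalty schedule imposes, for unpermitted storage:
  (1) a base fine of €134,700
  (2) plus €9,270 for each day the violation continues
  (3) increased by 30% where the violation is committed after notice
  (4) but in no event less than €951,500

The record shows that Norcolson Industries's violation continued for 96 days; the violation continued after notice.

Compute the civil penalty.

Per-day component: 96 × €9,270 = €889,920
Base plus per-day: €134,700 + €889,920 = €1,024,620
Enhancement: 30% of €1,024,620 = €307,386
Enhanced fine: €1,024,620 + €307,386 = €1,332,006
Minimum €951,500: €1,332,006 meets the minimum, no increase.

€1,332,006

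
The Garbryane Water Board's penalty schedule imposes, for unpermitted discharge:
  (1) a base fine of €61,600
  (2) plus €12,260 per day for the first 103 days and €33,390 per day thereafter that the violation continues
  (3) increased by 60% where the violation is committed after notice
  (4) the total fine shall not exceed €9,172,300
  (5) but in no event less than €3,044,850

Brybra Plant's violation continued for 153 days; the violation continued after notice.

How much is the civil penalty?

First 103 days: 103 × €12,260 = €1,262,780
Remaining days: (153 − 103) × €33,390 = €1,669,500
Per-day component: €1,262,780 + €1,669,500 = €2,932,280
Base plus per-day: €61,600 + €2,932,280 = €2,993,880
Enhancement: 60% of €2,993,880 = €1,796,328
Enhanced fine: €2,993,880 + €1,796,328 = €4,790,208
Cap at €9,172,300: €4,790,208 is within the cap, no reduction.
Minimum €3,044,850: €4,790,208 meets the minimum, no increase.

€4,790,208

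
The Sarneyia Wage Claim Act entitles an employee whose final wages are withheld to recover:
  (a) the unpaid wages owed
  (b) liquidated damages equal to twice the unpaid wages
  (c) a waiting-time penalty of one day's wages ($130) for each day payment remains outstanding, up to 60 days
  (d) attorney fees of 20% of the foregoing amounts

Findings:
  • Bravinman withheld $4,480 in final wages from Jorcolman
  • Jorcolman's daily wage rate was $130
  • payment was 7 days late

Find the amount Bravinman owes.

Doubled: 2 × $4,480 = $8,960
Penalty days: min(7, 60) = 7
Waiting-time penalty: 7 × $130 = $910
Subtotal: $4,480 + $8,960 + $910 = $14,350
Attorney fees: 20% of $14,350 = $2,870
Total award: $14,350 + $2,870 = $17,220

$17,220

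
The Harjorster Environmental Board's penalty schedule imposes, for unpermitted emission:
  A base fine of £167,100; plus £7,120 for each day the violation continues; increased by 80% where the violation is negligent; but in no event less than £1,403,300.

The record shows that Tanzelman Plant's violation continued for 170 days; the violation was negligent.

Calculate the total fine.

Per-day component: 170 × £7,120 = £1,210,400
Base plus per-day: £167,100 + £1,210,400 = £1,377,500
Enhancement: 80% of £1,377,500 = £1,102,000
Enhanced fine: £1,377,500 + £1,102,000 = £2,479,500
Minimum £1,403,300: £2,479,500 meets the minimum, no increase.

Civil penalty: £2,479,500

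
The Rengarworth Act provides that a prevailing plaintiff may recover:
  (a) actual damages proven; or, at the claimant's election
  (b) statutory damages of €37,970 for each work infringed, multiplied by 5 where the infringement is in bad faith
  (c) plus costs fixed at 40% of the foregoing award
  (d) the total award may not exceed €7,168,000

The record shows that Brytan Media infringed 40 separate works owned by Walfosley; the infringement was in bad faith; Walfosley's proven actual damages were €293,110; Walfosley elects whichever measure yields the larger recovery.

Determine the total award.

Statutory damages: 40 × €37,970 = €1,518,800
Multiplied by 5: 5 × €1,518,800 = €7,594,000
Greater of actual damages (€293,110) or enhanced statutory damages (€7,594,000): €7,594,000
Costs: 40% of €7,594,000 = €3,037,600
Award plus costs: €7,594,000 + €3,037,600 = €10,631,600
Cap at €7,168,000: €10,631,600 exceeds the cap → €7,168,000

€7,168,000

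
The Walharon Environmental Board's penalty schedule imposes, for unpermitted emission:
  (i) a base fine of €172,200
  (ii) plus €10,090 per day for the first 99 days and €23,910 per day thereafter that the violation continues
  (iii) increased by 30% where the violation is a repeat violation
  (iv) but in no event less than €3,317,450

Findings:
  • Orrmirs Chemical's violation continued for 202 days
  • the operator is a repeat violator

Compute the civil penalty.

First 99 days: 99 × €10,090 = €998,910
Remaining days: (202 − 99) × €23,910 = €2,462,730
Per-day component: €998,910 + €2,462,730 = €3,461,640
Base plus per-day: €172,200 + €3,461,640 = €3,633,840
Enhancement: 30% of €3,633,840 = €1,090,152
Enhanced fine: €3,633,840 + €1,090,152 = €4,723,992
Minimum €3,317,450: €4,723,992 meets the minimum, no increase.

Civil penalty: €4,723,992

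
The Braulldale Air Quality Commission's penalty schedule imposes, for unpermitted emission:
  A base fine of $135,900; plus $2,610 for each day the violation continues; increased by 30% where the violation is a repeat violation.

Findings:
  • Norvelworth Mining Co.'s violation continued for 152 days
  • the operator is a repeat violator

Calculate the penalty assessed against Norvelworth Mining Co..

$692,406

Per-day component: 152 × $2,610 = $396,720
Base plus per-day: $135,900 + $396,720 = $532,620
Enhancement: 30% of $532,620 = $159,786
Enhanced fine: $532,620 + $159,786 = $692,406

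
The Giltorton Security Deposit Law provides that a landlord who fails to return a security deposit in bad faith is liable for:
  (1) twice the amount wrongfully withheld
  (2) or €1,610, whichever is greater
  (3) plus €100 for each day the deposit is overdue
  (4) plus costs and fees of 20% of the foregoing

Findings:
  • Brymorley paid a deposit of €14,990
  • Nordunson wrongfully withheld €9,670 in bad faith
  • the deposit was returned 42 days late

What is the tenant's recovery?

Doubled: 2 × €9,670 = €19,340
Minimum €1,610: €19,340 meets the minimum, no increase.
Late-return penalty: 42 × €100 = €4,200
Damages plus late penalty: €19,340 + €4,200 = €23,540
Costs and fees: 20% of €23,540 = €4,708
Total recovery: €23,540 + €4,708 = €28,248

€28,248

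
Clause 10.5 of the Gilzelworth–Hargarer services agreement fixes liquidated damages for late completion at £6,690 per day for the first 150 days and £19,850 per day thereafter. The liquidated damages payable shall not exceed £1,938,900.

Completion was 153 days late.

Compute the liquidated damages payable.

First 150 days: 150 × £6,690 = £1,003,500
Remaining days: (153 − 150) × £19,850 = £59,550
Accrued per-day damages: £1,003,500 + £59,550 = £1,063,050
Cap at £1,938,900: £1,063,050 is within the cap, no reduction.

Liquidated damages: £1,063,050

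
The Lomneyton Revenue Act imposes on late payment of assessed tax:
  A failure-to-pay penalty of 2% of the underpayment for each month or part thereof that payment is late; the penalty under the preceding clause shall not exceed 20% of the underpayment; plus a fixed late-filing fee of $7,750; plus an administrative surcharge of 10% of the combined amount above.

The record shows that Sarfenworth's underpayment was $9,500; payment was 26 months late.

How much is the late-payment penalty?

$10,615

Accrued rate: 2% × 26 = 52%, capped at 20% → 20%
Failure-to-pay penalty: 20% of $9,500 = $1,900
Penalty before surcharge: $1,900 + $7,750 = $9,650
Administrative surcharge: 10% of $9,650 = $965
Total penalty: $9,650 + $965 = $10,615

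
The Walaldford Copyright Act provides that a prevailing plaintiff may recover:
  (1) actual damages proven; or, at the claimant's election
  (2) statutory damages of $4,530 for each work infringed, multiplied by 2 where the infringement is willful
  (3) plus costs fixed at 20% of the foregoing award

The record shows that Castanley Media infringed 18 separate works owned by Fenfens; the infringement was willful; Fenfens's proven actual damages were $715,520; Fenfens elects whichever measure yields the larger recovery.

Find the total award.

$858,624

Statutory damages: 18 × $4,530 = $81,540
Doubled: 2 × $81,540 = $163,080
Greater of actual damages ($715,520) or enhanced statutory damages ($163,080): $715,520
Costs: 20% of $715,520 = $143,104
Award plus costs: $715,520 + $143,104 = $858,624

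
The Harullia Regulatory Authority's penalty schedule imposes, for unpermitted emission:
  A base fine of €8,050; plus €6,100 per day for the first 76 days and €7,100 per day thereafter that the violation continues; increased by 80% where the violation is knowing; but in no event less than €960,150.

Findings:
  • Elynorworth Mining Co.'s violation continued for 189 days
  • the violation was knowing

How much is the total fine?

€2,293,110

First 76 days: 76 × €6,100 = €463,600
Remaining days: (189 − 76) × €7,100 = €802,300
Per-day component: €463,600 + €802,300 = €1,265,900
Base plus per-day: €8,050 + €1,265,900 = €1,273,950
Enhancement: 80% of €1,273,950 = €1,019,160
Enhanced fine: €1,273,950 + €1,019,160 = €2,293,110
Minimum €960,150: €2,293,110 meets the minimum, no increase.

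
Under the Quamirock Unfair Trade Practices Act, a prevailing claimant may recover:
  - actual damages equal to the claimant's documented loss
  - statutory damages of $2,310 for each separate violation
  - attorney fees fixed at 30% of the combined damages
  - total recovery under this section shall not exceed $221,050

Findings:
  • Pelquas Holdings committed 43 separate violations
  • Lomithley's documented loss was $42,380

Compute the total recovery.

$184,223

Statutory damages: 43 × $2,310 = $99,330
Combined damages: $42,380 + $99,330 = $141,710
Attorney fees: 30% of $141,710 = $42,513
Total before cap: $141,710 + $42,513 = $184,223
Cap at $221,050: $184,223 is within the cap, no reduction.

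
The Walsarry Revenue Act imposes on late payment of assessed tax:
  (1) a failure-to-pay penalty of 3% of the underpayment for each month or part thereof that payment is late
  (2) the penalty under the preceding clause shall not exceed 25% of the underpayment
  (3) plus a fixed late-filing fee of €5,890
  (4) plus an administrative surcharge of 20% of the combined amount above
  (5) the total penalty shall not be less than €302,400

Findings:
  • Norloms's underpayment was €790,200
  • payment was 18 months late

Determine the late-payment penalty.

Accrued rate: 3% × 18 = 54%, capped at 25% → 25%
Failure-to-pay penalty: 25% of €790,200 = €197,550
Penalty before surcharge: €197,550 + €5,890 = €203,440
Administrative surcharge: 20% of €203,440 = €40,688
Total penalty: €203,440 + €40,688 = €244,128
Minimum €302,400: €244,128 is below the minimum → €302,400

Penalty: €302,400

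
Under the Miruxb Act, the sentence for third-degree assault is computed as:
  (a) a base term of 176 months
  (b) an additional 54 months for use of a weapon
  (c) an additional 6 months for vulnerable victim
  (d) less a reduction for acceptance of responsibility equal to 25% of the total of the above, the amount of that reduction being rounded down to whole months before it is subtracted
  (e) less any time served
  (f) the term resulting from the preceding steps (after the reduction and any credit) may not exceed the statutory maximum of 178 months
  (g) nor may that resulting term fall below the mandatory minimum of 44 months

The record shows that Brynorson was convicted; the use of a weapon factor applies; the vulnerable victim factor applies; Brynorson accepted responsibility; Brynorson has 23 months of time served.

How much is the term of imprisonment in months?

Use of a weapon enhancement: +54 months
Vulnerable victim enhancement: +6 months
Adjusted term: 176 months + 54 months + 6 months = 236 months
Acceptance of responsibility reduction: 25% of 236 months = 59 months (rounded down)
After reduction: 236 − 59 = 177 months
Less time served: 177 months − 23 months = 154 months
Cap at 178 months: 154 months is within the cap, no reduction.
Minimum 44 months: 154 months meets the minimum, no increase.

154 months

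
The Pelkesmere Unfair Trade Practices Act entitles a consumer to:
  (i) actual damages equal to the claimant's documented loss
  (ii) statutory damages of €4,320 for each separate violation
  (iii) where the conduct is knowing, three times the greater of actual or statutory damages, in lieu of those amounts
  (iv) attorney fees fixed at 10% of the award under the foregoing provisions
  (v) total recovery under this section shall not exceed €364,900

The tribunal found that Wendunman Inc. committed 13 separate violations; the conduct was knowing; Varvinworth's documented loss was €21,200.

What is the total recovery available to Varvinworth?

€185,328

Statutory damages: 13 × €4,320 = €56,160
Greater of actual damages (€21,200) or statutory damages (€56,160): €56,160
Trebled: 3 × €56,160 = €168,480
Attorney fees: 10% of €168,480 = €16,848
Total before cap: €168,480 + €16,848 = €185,328
Cap at €364,900: €185,328 is within the cap, no reduction.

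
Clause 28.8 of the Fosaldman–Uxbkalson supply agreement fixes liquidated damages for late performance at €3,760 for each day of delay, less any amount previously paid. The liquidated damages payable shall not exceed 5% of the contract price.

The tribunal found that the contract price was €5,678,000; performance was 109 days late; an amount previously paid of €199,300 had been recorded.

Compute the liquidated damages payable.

€210,540

Per-day damages: 109 × €3,760 = €409,840
Less amount previously paid: €409,840 − €199,300 = €210,540
Cap: 5% of €5,678,000 = €283,900
Cap at €283,900: €210,540 is within the cap, no reduction.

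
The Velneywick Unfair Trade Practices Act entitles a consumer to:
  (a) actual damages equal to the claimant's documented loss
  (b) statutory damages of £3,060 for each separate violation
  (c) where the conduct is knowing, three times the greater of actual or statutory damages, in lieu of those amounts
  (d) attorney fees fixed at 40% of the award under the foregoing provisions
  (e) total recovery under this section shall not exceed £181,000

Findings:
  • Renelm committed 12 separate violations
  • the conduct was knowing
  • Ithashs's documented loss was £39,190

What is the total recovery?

Statutory damages: 12 × £3,060 = £36,720
Greater of actual damages (£39,190) or statutory damages (£36,720): £39,190
Trebled: 3 × £39,190 = £117,570
Attorney fees: 40% of £117,570 = £47,028
Total before cap: £117,570 + £47,028 = £164,598
Cap at £181,000: £164,598 is within the cap, no reduction.

£164,598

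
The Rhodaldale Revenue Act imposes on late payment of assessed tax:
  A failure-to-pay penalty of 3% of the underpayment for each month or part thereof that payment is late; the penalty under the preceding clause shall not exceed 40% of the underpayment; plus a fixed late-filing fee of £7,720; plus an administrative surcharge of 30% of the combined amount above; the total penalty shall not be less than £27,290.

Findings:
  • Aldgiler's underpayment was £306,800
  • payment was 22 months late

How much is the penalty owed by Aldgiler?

£169,572

Accrued rate: 3% × 22 = 66%, capped at 40% → 40%
Failure-to-pay penalty: 40% of £306,800 = £122,720
Penalty before surcharge: £122,720 + £7,720 = £130,440
Administrative surcharge: 30% of £130,440 = £39,132
Total penalty: £130,440 + £39,132 = £169,572
Minimum £27,290: £169,572 meets the minimum, no increase.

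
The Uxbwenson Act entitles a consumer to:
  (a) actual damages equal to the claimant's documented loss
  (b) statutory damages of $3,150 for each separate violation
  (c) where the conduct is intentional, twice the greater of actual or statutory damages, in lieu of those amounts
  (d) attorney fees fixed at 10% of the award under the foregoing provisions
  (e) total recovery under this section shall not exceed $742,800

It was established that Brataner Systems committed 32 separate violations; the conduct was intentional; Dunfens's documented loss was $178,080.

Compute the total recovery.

Statutory damages: 32 × $3,150 = $100,800
Greater of actual damages ($178,080) or statutory damages ($100,800): $178,080
Doubled: 2 × $178,080 = $356,160
Attorney fees: 10% of $356,160 = $35,616
Total before cap: $356,160 + $35,616 = $391,776
Cap at $742,800: $391,776 is within the cap, no reduction.

$391,776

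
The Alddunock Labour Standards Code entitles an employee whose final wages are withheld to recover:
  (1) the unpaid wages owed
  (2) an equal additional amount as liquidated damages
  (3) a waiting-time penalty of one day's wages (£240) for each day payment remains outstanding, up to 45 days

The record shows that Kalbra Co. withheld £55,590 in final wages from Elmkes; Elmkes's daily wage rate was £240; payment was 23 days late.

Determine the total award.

Total award: £116,700

Liquidated damages (equal amount): £55,590
Penalty days: min(23, 45) = 23
Waiting-time penalty: 23 × £240 = £5,520
Total award: £55,590 + £55,590 + £5,520 = £116,700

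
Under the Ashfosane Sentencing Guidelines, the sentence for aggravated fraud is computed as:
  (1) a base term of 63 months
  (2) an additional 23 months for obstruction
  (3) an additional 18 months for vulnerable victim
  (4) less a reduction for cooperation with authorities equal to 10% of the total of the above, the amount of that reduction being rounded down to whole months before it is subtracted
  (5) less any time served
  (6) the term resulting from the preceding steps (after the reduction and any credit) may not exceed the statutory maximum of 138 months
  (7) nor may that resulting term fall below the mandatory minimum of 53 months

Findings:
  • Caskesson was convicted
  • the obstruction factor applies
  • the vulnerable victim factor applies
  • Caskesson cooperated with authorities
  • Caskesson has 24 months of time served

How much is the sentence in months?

70 months

Obstruction enhancement: +23 months
Vulnerable victim enhancement: +18 months
Adjusted term: 63 months + 23 months + 18 months = 104 months
Cooperation with authorities reduction: 10% of 104 months = 10 months (rounded down)
After reduction: 104 − 10 = 94 months
Less time served: 94 months − 24 months = 70 months
Cap at 138 months: 70 months is within the cap, no reduction.
Minimum 53 months: 70 months meets the minimum, no increase.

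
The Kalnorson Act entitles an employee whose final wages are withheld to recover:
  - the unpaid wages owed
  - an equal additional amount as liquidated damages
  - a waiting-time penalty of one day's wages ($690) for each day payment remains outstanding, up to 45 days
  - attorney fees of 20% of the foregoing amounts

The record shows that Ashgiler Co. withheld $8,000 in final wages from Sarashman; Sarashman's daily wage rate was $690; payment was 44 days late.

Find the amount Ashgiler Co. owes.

$55,632

Liquidated damages (equal amount): $8,000
Penalty days: min(44, 45) = 44
Waiting-time penalty: 44 × $690 = $30,360
Subtotal: $8,000 + $8,000 + $30,360 = $46,360
Attorney fees: 20% of $46,360 = $9,272
Total award: $46,360 + $9,272 = $55,632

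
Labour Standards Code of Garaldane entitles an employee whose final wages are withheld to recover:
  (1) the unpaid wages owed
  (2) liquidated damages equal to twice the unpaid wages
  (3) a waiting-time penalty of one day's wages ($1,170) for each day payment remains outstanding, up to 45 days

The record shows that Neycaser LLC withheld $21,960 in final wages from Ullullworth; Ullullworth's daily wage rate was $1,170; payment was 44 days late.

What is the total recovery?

Doubled: 2 × $21,960 = $43,920
Penalty days: min(44, 45) = 44
Waiting-time penalty: 44 × $1,170 = $51,480
Total award: $21,960 + $43,920 + $51,480 = $117,360

Total award: $117,360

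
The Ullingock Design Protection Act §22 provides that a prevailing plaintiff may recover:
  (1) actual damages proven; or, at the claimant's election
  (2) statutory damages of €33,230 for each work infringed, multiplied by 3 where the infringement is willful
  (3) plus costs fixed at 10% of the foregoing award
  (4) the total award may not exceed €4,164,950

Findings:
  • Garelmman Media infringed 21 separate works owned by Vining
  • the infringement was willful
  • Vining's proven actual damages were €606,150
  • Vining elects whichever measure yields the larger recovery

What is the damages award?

€2,302,839

Statutory damages: 21 × €33,230 = €697,830
Trebled: 3 × €697,830 = €2,093,490
Greater of actual damages (€606,150) or enhanced statutory damages (€2,093,490): €2,093,490
Costs: 10% of €2,093,490 = €209,349
Award plus costs: €2,093,490 + €209,349 = €2,302,839
Cap at €4,164,950: €2,302,839 is within the cap, no reduction.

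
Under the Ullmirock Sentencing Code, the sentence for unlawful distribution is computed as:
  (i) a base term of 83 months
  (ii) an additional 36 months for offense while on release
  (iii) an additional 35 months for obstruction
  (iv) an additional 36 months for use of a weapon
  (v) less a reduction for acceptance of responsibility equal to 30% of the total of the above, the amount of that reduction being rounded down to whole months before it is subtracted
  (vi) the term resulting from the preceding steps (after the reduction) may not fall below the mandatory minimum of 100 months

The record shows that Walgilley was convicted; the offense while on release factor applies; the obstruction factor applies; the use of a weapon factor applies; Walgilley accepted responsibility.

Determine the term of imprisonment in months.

Offense while on release enhancement: +36 months
Obstruction enhancement: +35 months
Use of a weapon enhancement: +36 months
Adjusted term: 83 months + 36 months + 35 months + 36 months = 190 months
Acceptance of responsibility reduction: 30% of 190 months = 57 months (rounded down)
After reduction: 190 − 57 = 133 months
Minimum 100 months: 133 months meets the minimum, no increase.

133 months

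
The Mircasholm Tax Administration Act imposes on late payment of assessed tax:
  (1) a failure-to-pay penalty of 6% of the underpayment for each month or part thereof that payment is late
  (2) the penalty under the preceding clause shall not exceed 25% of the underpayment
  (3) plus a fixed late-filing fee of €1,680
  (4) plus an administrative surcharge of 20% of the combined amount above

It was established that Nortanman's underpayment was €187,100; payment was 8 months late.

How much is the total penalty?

€58,146

Accrued rate: 6% × 8 = 48%, capped at 25% → 25%
Failure-to-pay penalty: 25% of €187,100 = €46,775
Penalty before surcharge: €46,775 + €1,680 = €48,455
Administrative surcharge: 20% of €48,455 = €9,691
Total penalty: €48,455 + €9,691 = €58,146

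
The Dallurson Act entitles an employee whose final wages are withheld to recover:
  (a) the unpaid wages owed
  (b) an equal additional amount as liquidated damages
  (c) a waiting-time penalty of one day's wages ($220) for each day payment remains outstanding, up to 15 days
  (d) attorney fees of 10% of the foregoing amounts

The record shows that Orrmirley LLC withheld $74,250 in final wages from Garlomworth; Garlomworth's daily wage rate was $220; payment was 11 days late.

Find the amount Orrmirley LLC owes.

Liquidated damages (equal amount): $74,250
Penalty days: min(11, 15) = 11
Waiting-time penalty: 11 × $220 = $2,420
Subtotal: $74,250 + $74,250 + $2,420 = $150,920
Attorney fees: 10% of $150,920 = $15,092
Total award: $150,920 + $15,092 = $166,012

$166,012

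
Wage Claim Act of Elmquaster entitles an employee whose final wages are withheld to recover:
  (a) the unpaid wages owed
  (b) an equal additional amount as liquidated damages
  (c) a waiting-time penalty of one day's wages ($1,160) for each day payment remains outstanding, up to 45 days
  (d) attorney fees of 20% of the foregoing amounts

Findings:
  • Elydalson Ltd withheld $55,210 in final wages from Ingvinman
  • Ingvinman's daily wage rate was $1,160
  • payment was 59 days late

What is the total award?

$195,144

Liquidated damages (equal amount): $55,210
Penalty days: min(59, 45) = 45
Waiting-time penalty: 45 × $1,160 = $52,200
Subtotal: $55,210 + $55,210 + $52,200 = $162,620
Attorney fees: 20% of $162,620 = $32,524
Total award: $162,620 + $32,524 = $195,144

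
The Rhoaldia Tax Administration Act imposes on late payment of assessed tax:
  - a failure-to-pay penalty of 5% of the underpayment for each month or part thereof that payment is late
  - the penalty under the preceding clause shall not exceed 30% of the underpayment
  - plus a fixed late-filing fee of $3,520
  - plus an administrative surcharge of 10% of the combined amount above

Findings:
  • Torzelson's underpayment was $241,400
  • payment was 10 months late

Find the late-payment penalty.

$83,534

Accrued rate: 5% × 10 = 50%, capped at 30% → 30%
Failure-to-pay penalty: 30% of $241,400 = $72,420
Penalty before surcharge: $72,420 + $3,520 = $75,940
Administrative surcharge: 10% of $75,940 = $7,594
Total penalty: $75,940 + $7,594 = $83,534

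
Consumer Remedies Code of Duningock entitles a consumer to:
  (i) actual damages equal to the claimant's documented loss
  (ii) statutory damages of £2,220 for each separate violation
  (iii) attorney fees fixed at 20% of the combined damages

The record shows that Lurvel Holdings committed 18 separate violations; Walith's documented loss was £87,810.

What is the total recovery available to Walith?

£153,324

Statutory damages: 18 × £2,220 = £39,960
Combined damages: £87,810 + £39,960 = £127,770
Attorney fees: 20% of £127,770 = £25,554
Total recovery: £127,770 + £25,554 = £153,324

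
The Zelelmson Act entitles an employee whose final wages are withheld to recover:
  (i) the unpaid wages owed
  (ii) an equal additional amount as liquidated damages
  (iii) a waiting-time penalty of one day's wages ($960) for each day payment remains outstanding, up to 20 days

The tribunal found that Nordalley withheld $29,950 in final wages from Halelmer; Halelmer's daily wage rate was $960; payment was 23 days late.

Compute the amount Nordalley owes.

$79,100

Liquidated damages (equal amount): $29,950
Penalty days: min(23, 20) = 20
Waiting-time penalty: 20 × $960 = $19,200
Total award: $29,950 + $29,950 + $19,200 = $79,100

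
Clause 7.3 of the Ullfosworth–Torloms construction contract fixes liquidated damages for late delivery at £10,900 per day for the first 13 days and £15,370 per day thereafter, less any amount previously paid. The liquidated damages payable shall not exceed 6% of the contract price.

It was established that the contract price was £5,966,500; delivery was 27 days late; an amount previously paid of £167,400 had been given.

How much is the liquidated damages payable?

Liquidated damages: £189,480

First 13 days: 13 × £10,900 = £141,700
Remaining days: (27 − 13) × £15,370 = £215,180
Accrued per-day damages: £141,700 + £215,180 = £356,880
Less amount previously paid: £356,880 − £167,400 = £189,480
Cap: 6% of £5,966,500 = £357,990
Cap at £357,990: £189,480 is within the cap, no reduction.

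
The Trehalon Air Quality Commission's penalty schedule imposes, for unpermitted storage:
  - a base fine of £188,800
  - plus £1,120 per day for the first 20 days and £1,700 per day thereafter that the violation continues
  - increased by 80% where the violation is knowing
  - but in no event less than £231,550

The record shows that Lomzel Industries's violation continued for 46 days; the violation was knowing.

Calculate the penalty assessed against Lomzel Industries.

£459,720

First 20 days: 20 × £1,120 = £22,400
Remaining days: (46 − 20) × £1,700 = £44,200
Per-day component: £22,400 + £44,200 = £66,600
Base plus per-day: £188,800 + £66,600 = £255,400
Enhancement: 80% of £255,400 = £204,320
Enhanced fine: £255,400 + £204,320 = £459,720
Minimum £231,550: £459,720 meets the minimum, no increase.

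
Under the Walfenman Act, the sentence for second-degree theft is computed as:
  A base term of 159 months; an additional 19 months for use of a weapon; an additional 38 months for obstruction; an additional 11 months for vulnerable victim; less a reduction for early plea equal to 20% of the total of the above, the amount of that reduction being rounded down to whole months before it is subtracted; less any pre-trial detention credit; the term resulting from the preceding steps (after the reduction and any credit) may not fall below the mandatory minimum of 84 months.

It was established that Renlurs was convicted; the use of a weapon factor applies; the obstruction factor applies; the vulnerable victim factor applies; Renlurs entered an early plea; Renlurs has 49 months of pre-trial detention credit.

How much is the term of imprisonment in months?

Use of a weapon enhancement: +19 months
Obstruction enhancement: +38 months
Vulnerable victim enhancement: +11 months
Adjusted term: 159 months + 19 months + 38 months + 11 months = 227 months
Early plea reduction: 20% of 227 months = 45 months (rounded down)
After reduction: 227 − 45 = 182 months
Less pre-trial detention credit: 182 months − 49 months = 133 months
Minimum 84 months: 133 months meets the minimum, no increase.

133 months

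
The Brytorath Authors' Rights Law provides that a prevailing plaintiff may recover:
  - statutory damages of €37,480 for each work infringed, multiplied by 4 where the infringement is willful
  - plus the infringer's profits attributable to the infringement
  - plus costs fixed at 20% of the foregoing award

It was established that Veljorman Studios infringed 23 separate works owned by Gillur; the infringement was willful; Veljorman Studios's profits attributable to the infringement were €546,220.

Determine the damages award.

€4,793,256

Statutory damages: 23 × €37,480 = €862,040
Multiplied by 4: 4 × €862,040 = €3,448,160
Combined award: €3,448,160 + €546,220 = €3,994,380
Costs: 20% of €3,994,380 = €798,876
Award plus costs: €3,994,380 + €798,876 = €4,793,256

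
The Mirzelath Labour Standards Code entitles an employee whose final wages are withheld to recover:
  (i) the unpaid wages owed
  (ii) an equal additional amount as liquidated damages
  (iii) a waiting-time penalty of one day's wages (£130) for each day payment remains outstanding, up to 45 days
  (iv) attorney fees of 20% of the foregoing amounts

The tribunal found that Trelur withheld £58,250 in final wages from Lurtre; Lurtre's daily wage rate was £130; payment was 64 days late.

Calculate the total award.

Liquidated damages (equal amount): £58,250
Penalty days: min(64, 45) = 45
Waiting-time penalty: 45 × £130 = £5,850
Subtotal: £58,250 + £58,250 + £5,850 = £122,350
Attorney fees: 20% of £122,350 = £24,470
Total award: £122,350 + £24,470 = £146,820

£146,820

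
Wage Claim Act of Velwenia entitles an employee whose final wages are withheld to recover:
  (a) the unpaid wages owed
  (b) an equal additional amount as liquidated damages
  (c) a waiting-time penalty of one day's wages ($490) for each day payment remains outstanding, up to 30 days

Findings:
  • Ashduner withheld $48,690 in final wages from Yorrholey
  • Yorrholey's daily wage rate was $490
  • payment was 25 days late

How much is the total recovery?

$109,630

Liquidated damages (equal amount): $48,690
Penalty days: min(25, 30) = 25
Waiting-time penalty: 25 × $490 = $12,250
Total award: $48,690 + $48,690 + $12,250 = $109,630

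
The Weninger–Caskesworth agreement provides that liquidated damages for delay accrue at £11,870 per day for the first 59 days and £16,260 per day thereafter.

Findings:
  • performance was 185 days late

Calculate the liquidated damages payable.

£2,749,090

First 59 days: 59 × £11,870 = £700,330
Remaining days: (185 − 59) × £16,260 = £2,048,760
Accrued per-day damages: £700,330 + £2,048,760 = £2,749,090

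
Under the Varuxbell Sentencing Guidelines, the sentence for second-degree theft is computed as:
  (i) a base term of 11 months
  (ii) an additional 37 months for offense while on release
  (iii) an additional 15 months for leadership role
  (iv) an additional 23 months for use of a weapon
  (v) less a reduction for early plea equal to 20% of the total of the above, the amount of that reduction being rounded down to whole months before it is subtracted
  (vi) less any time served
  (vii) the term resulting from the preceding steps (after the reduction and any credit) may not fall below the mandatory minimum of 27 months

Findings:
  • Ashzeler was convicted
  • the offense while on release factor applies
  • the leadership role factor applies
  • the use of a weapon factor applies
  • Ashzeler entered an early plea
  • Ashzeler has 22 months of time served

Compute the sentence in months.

Offense while on release enhancement: +37 months
Leadership role enhancement: +15 months
Use of a weapon enhancement: +23 months
Adjusted term: 11 months + 37 months + 15 months + 23 months = 86 months
Early plea reduction: 20% of 86 months = 17 months (rounded down)
After reduction: 86 − 17 = 69 months
Less time served: 69 months − 22 months = 47 months
Minimum 27 months: 47 months meets the minimum, no increase.

47 months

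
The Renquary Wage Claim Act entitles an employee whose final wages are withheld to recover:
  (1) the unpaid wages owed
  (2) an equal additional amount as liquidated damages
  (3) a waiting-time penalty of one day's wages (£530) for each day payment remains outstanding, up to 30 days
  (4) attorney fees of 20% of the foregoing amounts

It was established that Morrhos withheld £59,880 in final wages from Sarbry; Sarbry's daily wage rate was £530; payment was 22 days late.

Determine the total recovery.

Liquidated damages (equal amount): £59,880
Penalty days: min(22, 30) = 22
Waiting-time penalty: 22 × £530 = £11,660
Subtotal: £59,880 + £59,880 + £11,660 = £131,420
Attorney fees: 20% of £131,420 = £26,284
Total award: £131,420 + £26,284 = £157,704

£157,704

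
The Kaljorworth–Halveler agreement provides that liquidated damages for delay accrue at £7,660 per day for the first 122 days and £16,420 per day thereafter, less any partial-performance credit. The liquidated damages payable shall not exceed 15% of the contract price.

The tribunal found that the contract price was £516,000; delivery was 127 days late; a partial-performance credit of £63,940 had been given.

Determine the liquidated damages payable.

First 122 days: 122 × £7,660 = £934,520
Remaining days: (127 − 122) × £16,420 = £82,100
Accrued per-day damages: £934,520 + £82,100 = £1,016,620
Less partial-performance credit: £1,016,620 − £63,940 = £952,680
Cap: 15% of £516,000 = £77,400
Cap at £77,400: £952,680 exceeds the cap → £77,400

Liquidated damages: £77,400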